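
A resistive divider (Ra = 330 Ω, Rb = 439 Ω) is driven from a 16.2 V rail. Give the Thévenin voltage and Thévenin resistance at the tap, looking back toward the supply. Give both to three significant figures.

V_th = 9.25 V, R_th = 188 Ω

V_th is the open-circuit tap voltage: 16.2 × 439/(330 + 439) = 9.25 V.
With the supply zeroed, Ra and Rb appear in parallel from the tap: R_th = Ra‖Rb = (330 × 439)/769.0 = 188 Ω.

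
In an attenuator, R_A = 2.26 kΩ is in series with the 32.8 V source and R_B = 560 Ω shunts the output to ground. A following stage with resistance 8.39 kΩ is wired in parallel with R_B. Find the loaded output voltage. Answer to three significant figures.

V_out ≈ 6.18 V

The load sits in parallel with R_B: R_B‖R_L = (560 × 8390) / (560 + 8390) = 525.0 Ω.
V_out = 32.8 × 525.0 / (2260 + 525.0) = 32.8 × 525.0/2785 = 6.18 V.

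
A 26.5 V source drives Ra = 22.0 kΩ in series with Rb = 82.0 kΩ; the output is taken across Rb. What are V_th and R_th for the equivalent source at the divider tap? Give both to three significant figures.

V_th = 20.9 V, R_th = 17.3 kΩ

V_th is the open-circuit tap voltage: 26.5 × 82.0/(22.0 + 82.0) = 20.9 V.
With the supply zeroed, Ra and Rb appear in parallel from the tap: R_th = Ra‖Rb = (22.0 × 82.0)/104.0 = 17.3 kΩ.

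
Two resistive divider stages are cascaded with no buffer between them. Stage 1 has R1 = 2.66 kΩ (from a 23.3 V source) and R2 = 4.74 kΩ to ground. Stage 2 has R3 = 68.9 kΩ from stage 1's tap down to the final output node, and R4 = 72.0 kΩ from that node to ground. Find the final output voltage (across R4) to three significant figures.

V_out ≈ 7.54 V

Stage 2 presents R3+R4 = 140.9 kΩ as a load on stage 1's tap.
Stage 1's lower leg becomes R2‖(R3+R4) = 4.586 kΩ, so V_mid = 23.3 × 4.586/7.246 = 14.75 V.
Stage 2 is itself unloaded: V_out = V_mid × R4/(R3+R4) = 14.75 × 72.0/140.9 = 7.54 V.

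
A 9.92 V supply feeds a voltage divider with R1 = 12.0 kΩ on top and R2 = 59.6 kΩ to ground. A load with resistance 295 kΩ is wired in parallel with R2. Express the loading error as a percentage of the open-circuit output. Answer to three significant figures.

3.28 %

The divider's output (Thévenin) resistance is R1‖R2 = 9.989 kΩ.
Fractional drop under load = R_th/(R_th + R_L) = 9.989 / (9.989 + 295) = 0.03275.
So the output falls by 3.28 %.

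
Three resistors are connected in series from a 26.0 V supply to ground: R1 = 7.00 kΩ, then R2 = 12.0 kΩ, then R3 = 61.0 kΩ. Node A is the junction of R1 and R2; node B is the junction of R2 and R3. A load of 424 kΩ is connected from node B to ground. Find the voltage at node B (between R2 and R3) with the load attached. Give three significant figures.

V ≈ 19.2 V

At node B, R3 is in parallel with the load: R3‖R_L = 53.33 kΩ.
Below node A the resistance is R2 + (R3‖R_L) = 65.33 kΩ, so V_A = 26.0 × 65.33/72.33 = 23.48 V.
Then V_B = V_A × (R3‖R_L)/(R2 + R3‖R_L) = 23.48 × 53.33/65.33 = 19.2 V.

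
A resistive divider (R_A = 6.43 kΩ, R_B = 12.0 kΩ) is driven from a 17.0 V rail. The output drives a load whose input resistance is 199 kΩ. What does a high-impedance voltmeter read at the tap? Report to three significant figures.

V_out ≈ 10.8 V

The load sits in parallel with R_B: R_B‖R_L = (12.0 × 199) / (12.0 + 199) = 11.32 kΩ.
V_out = 17.0 × 11.32 / (6.43 + 11.32) = 17.0 × 11.32/17.75 = 10.8 V.
(Unloaded it would have been 11.1 V.)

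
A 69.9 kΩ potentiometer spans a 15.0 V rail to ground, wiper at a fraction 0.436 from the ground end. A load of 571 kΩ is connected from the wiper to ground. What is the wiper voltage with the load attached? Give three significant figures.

V ≈ 6.35 V

The wiper splits the pot into (1−α)R = 39.42 kΩ above and αR = 30.48 kΩ below.
Lower section ‖ load = 28.93 kΩ.
V_wiper = 15.0 × 28.93/(39.42 + 28.93) = 6.35 V.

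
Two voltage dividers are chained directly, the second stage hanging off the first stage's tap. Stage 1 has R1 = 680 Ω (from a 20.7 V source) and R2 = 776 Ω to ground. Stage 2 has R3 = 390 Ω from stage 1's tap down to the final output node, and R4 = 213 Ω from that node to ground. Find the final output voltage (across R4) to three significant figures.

Stage 2 presents R3+R4 = 603.0 Ω as a load on stage 1's tap.
Stage 1's lower leg becomes R2‖(R3+R4) = 339.3 Ω, so V_mid = 20.7 × 339.3/1019 = 6.891 V.
Stage 2 is itself unloaded: V_out = V_mid × R4/(R3+R4) = 6.891 × 213/603.0 = 2.43 V.

V_out ≈ 2.43 V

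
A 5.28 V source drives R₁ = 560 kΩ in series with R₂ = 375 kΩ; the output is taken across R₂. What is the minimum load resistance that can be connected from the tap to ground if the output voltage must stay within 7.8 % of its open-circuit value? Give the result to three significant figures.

Output resistance R_th = R₁‖R₂ = (560 × 375)/935.0 = 224.6 kΩ.
The fractional drop is R_th/(R_th + R_L); requiring this ≤ 0.0780 gives R_L ≥ R_th(1/0.0780 − 1) = 224.6 × 11.82 = 2.65 MΩ.

R_L(min) ≈ 2.65 MΩ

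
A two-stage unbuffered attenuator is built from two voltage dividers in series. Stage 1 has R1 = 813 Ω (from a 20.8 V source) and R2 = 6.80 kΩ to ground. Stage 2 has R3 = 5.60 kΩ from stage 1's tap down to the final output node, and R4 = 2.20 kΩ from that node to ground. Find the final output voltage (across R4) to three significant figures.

V_out ≈ 4.79 V

Stage 2 presents R3+R4 = 7800 Ω as a load on stage 1's tap.
Stage 1's lower leg becomes R2‖(R3+R4) = 3633 Ω, so V_mid = 20.8 × 3633/4446 = 17.00 V.
Stage 2 is itself unloaded: V_out = V_mid × R4/(R3+R4) = 17.00 × 2200/7800 = 4.79 V.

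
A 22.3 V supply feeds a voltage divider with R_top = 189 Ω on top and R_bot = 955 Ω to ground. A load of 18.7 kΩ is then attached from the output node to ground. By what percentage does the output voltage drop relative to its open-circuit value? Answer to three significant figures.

The divider's output (Thévenin) resistance is R_top‖R_bot = 157.8 Ω.
Fractional drop under load = R_th/(R_th + R_L) = 157.8 / (157.8 + 18700) = 0.008367.
So the output falls by 0.837 %.

0.837 %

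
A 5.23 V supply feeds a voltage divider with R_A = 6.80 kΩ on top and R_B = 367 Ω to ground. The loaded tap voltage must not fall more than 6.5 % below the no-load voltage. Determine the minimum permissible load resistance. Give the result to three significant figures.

Output resistance R_th = R_A‖R_B = (6800 × 367)/7167 = 348.2 Ω.
The fractional drop is R_th/(R_th + R_L); requiring this ≤ 0.0650 gives R_L ≥ R_th(1/0.0650 − 1) = 348.2 × 14.38 = 5.01 kΩ.

R_L(min) ≈ 5.01 kΩ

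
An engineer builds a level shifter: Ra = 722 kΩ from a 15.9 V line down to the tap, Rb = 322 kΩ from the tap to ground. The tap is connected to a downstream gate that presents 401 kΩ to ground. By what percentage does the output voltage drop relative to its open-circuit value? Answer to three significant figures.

The divider's output (Thévenin) resistance is Ra‖Rb = 222.7 kΩ.
Fractional drop under load = R_th/(R_th + R_L) = 222.7 / (222.7 + 401) = 0.3570.
So the output falls by 35.7 %.

35.7 %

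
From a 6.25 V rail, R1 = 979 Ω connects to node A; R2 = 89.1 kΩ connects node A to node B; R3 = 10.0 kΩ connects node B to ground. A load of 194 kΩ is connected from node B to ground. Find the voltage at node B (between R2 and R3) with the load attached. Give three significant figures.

V ≈ 0.597 V

At node B, R3 is in parallel with the load: R3‖R_L = 9510 Ω.
Below node A the resistance is R2 + (R3‖R_L) = 98610 Ω, so V_A = 6.25 × 98610/99590 = 6.189 V.
Then V_B = V_A × (R3‖R_L)/(R2 + R3‖R_L) = 6.189 × 9510/98610 = 0.597 V.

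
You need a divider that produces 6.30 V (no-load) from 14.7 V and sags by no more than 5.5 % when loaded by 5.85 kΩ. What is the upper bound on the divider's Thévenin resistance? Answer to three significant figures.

R_th ≤ 340 Ω

Loading drop = R_th/(R_th + R_L) ≤ 0.0550, so R_th ≤ R_L · ε/(1−ε) = 5.85 kΩ × 0.0550/0.9450 = 340 Ω.
(Any R1, R2 with R2/(R1+R2) = 0.429 and R1‖R2 ≤ 340 Ω will meet the spec.)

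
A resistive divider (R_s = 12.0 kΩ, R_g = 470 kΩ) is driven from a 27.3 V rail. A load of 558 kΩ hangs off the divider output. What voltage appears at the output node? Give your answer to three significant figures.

V_out ≈ 26.1 V

The load sits in parallel with R_g: R_g‖R_L = (470 × 558) / (470 + 558) = 255.1 kΩ.
V_out = 27.3 × 255.1 / (12.0 + 255.1) = 27.3 × 255.1/267.1 = 26.1 V.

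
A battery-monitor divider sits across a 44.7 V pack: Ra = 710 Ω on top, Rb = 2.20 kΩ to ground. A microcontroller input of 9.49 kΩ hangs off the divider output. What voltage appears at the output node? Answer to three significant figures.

V_out ≈ 32.0 V

The load sits in parallel with Rb: Rb‖R_L = (2200 × 9490) / (2200 + 9490) = 1786 Ω.
V_out = 44.7 × 1786 / (710 + 1786) = 44.7 × 1786/2496 = 32.0 V.
(Unloaded it would have been 33.8 V.)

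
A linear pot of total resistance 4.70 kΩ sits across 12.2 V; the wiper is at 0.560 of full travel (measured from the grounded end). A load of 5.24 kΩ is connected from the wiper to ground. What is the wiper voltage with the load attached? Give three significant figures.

V ≈ 5.60 V

The wiper splits the pot into (1−α)R = 2.068 kΩ above and αR = 2.632 kΩ below.
Lower section ‖ load = 1.752 kΩ.
V_wiper = 12.2 × 1.752/(2.068 + 1.752) = 5.60 V.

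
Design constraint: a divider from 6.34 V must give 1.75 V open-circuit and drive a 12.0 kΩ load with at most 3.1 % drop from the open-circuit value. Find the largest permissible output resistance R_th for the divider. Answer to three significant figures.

R_th ≤ 384 Ω

Loading drop = R_th/(R_th + R_L) ≤ 0.0310, so R_th ≤ R_L · ε/(1−ε) = 12.0 kΩ × 0.0310/0.9690 = 384 Ω.
(Any R1, R2 with R2/(R1+R2) = 0.276 and R1‖R2 ≤ 384 Ω will meet the spec.)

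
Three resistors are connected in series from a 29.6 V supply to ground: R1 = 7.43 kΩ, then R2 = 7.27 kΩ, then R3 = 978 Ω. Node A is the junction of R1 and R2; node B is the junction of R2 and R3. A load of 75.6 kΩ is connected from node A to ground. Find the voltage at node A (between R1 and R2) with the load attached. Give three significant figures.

V ≈ 14.8 V

Below node A the series string R2+R3 = 8248 Ω sits in parallel with the 75600 Ω load: 7437 Ω.
V_A = 29.6 × 7437/(7430 + 7437) = 14.8 V.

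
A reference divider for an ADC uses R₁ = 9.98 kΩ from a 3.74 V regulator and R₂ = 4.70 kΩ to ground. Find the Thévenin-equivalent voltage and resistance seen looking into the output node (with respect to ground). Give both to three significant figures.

V_th = 1.20 V, R_th = 3.20 kΩ

V_th is the open-circuit tap voltage: 3.74 × 4.70/(9.98 + 4.70) = 1.20 V.
With the supply zeroed, R₁ and R₂ appear in parallel from the tap: R_th = R₁‖R₂ = (9.98 × 4.70)/14.68 = 3.20 kΩ.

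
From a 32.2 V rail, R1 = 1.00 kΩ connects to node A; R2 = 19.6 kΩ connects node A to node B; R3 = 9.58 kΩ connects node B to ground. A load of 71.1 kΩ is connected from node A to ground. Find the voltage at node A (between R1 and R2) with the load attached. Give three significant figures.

V ≈ 30.7 V

Below node A the series string R2+R3 = 29.18 kΩ sits in parallel with the 71.1 kΩ load: 20.69 kΩ.
V_A = 32.2 × 20.69/(1.00 + 20.69) = 30.7 V.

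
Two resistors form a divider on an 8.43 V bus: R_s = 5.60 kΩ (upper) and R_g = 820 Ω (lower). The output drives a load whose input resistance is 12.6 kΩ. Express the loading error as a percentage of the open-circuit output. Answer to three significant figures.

The divider's output (Thévenin) resistance is R_s‖R_g = 715.3 Ω.
Fractional drop under load = R_th/(R_th + R_L) = 715.3 / (715.3 + 12600) = 0.05372.
So the output falls by 5.37 %.

5.37 %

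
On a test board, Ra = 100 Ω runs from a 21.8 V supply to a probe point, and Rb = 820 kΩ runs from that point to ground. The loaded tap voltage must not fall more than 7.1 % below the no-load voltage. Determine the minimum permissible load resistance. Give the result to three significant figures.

R_L(min) ≈ 1.31 kΩ

Output resistance R_th = Ra‖Rb = (100 × 820000)/820100 = 99.99 Ω.
The fractional drop is R_th/(R_th + R_L); requiring this ≤ 0.0710 gives R_L ≥ R_th(1/0.0710 − 1) = 99.99 × 13.08 = 1.31 kΩ.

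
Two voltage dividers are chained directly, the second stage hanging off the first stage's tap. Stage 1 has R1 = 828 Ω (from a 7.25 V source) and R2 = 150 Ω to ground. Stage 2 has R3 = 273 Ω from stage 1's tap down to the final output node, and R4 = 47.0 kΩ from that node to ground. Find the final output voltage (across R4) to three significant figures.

V_out ≈ 1.10 V

Stage 2 presents R3+R4 = 47270 Ω as a load on stage 1's tap.
Stage 1's lower leg becomes R2‖(R3+R4) = 149.5 Ω, so V_mid = 7.25 × 149.5/977.5 = 1.109 V.
Stage 2 is itself unloaded: V_out = V_mid × R4/(R3+R4) = 1.109 × 47000/47270 = 1.10 V.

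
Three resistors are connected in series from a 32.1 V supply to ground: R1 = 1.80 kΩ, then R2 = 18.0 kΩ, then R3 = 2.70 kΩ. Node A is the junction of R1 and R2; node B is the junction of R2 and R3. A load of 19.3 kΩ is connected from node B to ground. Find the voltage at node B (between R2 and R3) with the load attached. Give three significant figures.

At node B, R3 is in parallel with the load: R3‖R_L = 2.369 kΩ.
Below node A the resistance is R2 + (R3‖R_L) = 20.37 kΩ, so V_A = 32.1 × 20.37/22.17 = 29.49 V.
Then V_B = V_A × (R3‖R_L)/(R2 + R3‖R_L) = 29.49 × 2.369/20.37 = 3.43 V.

V ≈ 3.43 V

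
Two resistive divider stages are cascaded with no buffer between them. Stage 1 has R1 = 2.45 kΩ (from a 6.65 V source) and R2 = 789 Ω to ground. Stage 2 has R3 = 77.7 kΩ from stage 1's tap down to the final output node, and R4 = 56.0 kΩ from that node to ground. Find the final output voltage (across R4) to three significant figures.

V_out ≈ 0.675 V

Stage 2 presents R3+R4 = 133700 Ω as a load on stage 1's tap.
Stage 1's lower leg becomes R2‖(R3+R4) = 784.4 Ω, so V_mid = 6.65 × 784.4/3234 = 1.613 V.
Stage 2 is itself unloaded: V_out = V_mid × R4/(R3+R4) = 1.613 × 56000/133700 = 0.675 V.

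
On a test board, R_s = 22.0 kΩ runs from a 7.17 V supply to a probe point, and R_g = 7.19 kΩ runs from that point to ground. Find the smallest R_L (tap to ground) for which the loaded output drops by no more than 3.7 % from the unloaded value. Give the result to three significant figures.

Output resistance R_th = R_s‖R_g = (22.0 × 7.19)/29.19 = 5.419 kΩ.
The fractional drop is R_th/(R_th + R_L); requiring this ≤ 0.0370 gives R_L ≥ R_th(1/0.0370 − 1) = 5.419 × 26.03 = 141 kΩ.

R_L(min) ≈ 141 kΩ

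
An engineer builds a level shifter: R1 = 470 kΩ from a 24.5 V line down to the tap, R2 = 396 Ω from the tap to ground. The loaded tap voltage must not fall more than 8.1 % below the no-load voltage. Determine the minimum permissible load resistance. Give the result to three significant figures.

R_L(min) ≈ 4.49 kΩ

Output resistance R_th = R1‖R2 = (470000 × 396)/470400 = 395.7 Ω.
The fractional drop is R_th/(R_th + R_L); requiring this ≤ 0.0810 gives R_L ≥ R_th(1/0.0810 − 1) = 395.7 × 11.35 = 4.49 kΩ.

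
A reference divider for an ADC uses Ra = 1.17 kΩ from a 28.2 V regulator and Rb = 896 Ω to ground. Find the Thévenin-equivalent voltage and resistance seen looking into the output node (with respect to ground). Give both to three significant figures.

V_th = 12.2 V, R_th = 507 Ω

V_th is the open-circuit tap voltage: 28.2 × 896/(1170 + 896) = 12.2 V.
With the supply zeroed, Ra and Rb appear in parallel from the tap: R_th = Ra‖Rb = (1170 × 896)/2066 = 507 Ω.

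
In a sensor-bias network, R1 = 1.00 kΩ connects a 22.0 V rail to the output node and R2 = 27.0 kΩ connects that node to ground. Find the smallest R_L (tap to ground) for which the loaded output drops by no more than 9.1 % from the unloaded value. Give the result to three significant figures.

R_L(min) ≈ 9.63 kΩ

Output resistance R_th = R1‖R2 = (1000 × 27000)/28000 = 964.3 Ω.
The fractional drop is R_th/(R_th + R_L); requiring this ≤ 0.0910 gives R_L ≥ R_th(1/0.0910 − 1) = 964.3 × 9.989 = 9.63 kΩ.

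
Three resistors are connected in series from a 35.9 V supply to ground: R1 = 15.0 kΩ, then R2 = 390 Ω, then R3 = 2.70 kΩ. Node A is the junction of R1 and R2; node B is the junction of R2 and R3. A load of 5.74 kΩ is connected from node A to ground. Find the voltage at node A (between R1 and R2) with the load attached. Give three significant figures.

Below node A the series string R2+R3 = 3090 Ω sits in parallel with the 5740 Ω load: 2009 Ω.
V_A = 35.9 × 2009/(15000 + 2009) = 4.24 V.

V ≈ 4.24 V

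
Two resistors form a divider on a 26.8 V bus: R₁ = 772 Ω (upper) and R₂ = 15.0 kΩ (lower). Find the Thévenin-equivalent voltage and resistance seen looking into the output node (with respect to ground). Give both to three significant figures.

V_th is the open-circuit tap voltage: 26.8 × 15000/(772 + 15000) = 25.5 V.
With the supply zeroed, R₁ and R₂ appear in parallel from the tap: R_th = R₁‖R₂ = (772 × 15000)/15770 = 734 Ω.

V_th = 25.5 V, R_th = 734 Ω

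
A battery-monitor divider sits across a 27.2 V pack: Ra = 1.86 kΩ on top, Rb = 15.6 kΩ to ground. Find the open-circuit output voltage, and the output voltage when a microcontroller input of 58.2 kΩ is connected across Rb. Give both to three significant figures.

Unloaded: 24.3 V; loaded: 23.6 V

Open-circuit: V = 27.2 × 15.6/(1.86 + 15.6) = 24.3 V.
With the load, Rb becomes Rb‖R_L = 12.30 kΩ, so V = 27.2 × 12.30/14.16 = 23.6 V.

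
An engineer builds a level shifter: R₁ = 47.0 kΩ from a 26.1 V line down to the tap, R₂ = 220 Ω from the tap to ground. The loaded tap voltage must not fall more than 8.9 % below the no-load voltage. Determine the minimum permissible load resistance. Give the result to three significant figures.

Output resistance R_th = R₁‖R₂ = (47000 × 220)/47220 = 219.0 Ω.
The fractional drop is R_th/(R_th + R_L); requiring this ≤ 0.0890 gives R_L ≥ R_th(1/0.0890 − 1) = 219.0 × 10.24 = 2.24 kΩ.

R_L(min) ≈ 2.24 kΩ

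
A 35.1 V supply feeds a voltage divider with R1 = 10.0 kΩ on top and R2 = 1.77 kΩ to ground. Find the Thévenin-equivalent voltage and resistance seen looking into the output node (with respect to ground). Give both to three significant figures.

V_th = 5.28 V, R_th = 1.50 kΩ

V_th is the open-circuit tap voltage: 35.1 × 1.77/(10.0 + 1.77) = 5.28 V.
With the supply zeroed, R1 and R2 appear in parallel from the tap: R_th = R1‖R2 = (10.0 × 1.77)/11.77 = 1.50 kΩ.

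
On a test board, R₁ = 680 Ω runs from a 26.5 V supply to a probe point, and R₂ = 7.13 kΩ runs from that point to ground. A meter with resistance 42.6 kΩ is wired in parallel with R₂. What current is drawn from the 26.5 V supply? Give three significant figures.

R₂‖R_L = 6108 Ω, so the source sees R₁ + R₂‖R_L = 6788 Ω.
I = 26.5 V / 6788 Ω = 3.90 mA.

I ≈ 3.90 mA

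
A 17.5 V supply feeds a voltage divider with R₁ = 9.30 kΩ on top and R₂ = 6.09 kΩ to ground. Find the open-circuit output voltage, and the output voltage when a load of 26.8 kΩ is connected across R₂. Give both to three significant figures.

Open-circuit: V = 17.5 × 6.09/(9.30 + 6.09) = 6.92 V.
With the load, R₂ becomes R₂‖R_L = 4.962 kΩ, so V = 17.5 × 4.962/14.26 = 6.09 V.

Unloaded: 6.92 V; loaded: 6.09 V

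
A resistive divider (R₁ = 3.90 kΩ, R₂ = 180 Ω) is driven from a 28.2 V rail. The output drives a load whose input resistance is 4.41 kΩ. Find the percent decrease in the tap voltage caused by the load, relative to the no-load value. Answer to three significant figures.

The divider's output (Thévenin) resistance is R₁‖R₂ = 172.1 Ω.
Fractional drop under load = R_th/(R_th + R_L) = 172.1 / (172.1 + 4410) = 0.03755.
So the output falls by 3.76 %.

3.76 %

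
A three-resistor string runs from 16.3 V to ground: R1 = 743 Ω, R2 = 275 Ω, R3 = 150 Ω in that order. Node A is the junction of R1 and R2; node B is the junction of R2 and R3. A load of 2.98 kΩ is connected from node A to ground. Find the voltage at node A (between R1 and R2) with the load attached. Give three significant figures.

V ≈ 5.44 V

Below node A the series string R2+R3 = 425.0 Ω sits in parallel with the 2980 Ω load: 372.0 Ω.
V_A = 16.3 × 372.0/(743 + 372.0) = 5.44 V.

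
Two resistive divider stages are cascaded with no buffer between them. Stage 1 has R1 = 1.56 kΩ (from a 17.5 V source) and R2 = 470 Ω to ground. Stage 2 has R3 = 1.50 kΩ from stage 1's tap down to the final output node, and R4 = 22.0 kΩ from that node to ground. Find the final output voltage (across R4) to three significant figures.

Stage 2 presents R3+R4 = 23500 Ω as a load on stage 1's tap.
Stage 1's lower leg becomes R2‖(R3+R4) = 460.8 Ω, so V_mid = 17.5 × 460.8/2021 = 3.990 V.
Stage 2 is itself unloaded: V_out = V_mid × R4/(R3+R4) = 3.990 × 22000/23500 = 3.74 V.

V_out ≈ 3.74 V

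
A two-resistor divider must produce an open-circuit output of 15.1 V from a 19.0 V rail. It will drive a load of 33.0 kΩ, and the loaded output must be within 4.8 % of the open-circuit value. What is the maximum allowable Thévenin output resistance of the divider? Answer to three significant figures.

Loading drop = R_th/(R_th + R_L) ≤ 0.0480, so R_th ≤ R_L · ε/(1−ε) = 33.0 kΩ × 0.0480/0.9520 = 1.66 kΩ.
(Any R1, R2 with R2/(R1+R2) = 0.795 and R1‖R2 ≤ 1.66 kΩ will meet the spec.)

R_th ≤ 1.66 kΩ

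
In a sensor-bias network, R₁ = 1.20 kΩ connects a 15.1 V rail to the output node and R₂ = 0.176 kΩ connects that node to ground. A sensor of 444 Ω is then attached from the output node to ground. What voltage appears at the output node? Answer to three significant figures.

V_out ≈ 1.44 V

The load sits in parallel with R₂: R₂‖R_L = (176 × 444) / (176 + 444) = 126.0 Ω.
V_out = 15.1 × 126.0 / (1200 + 126.0) = 15.1 × 126.0/1326 = 1.44 V.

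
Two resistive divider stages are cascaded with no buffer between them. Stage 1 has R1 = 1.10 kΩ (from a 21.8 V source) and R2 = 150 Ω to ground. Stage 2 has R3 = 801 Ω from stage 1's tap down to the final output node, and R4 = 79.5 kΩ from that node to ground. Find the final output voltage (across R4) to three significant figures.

Stage 2 presents R3+R4 = 80300 Ω as a load on stage 1's tap.
Stage 1's lower leg becomes R2‖(R3+R4) = 149.7 Ω, so V_mid = 21.8 × 149.7/1250 = 2.612 V.
Stage 2 is itself unloaded: V_out = V_mid × R4/(R3+R4) = 2.612 × 79500/80300 = 2.59 V.

V_out ≈ 2.59 V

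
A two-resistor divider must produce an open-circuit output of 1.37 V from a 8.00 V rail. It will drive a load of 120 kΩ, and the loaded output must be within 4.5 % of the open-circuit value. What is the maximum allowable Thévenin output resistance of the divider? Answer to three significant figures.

Loading drop = R_th/(R_th + R_L) ≤ 0.0450, so R_th ≤ R_L · ε/(1−ε) = 120 kΩ × 0.0450/0.9550 = 5.65 kΩ.

R_th ≤ 5.65 kΩ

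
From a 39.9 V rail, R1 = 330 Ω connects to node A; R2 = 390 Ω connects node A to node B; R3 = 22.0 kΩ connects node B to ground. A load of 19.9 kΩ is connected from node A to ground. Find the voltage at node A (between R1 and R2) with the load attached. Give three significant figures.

V ≈ 38.7 V

Below node A the series string R2+R3 = 22390 Ω sits in parallel with the 19900 Ω load: 10540 Ω.
V_A = 39.9 × 10540/(330 + 10540) = 38.7 V.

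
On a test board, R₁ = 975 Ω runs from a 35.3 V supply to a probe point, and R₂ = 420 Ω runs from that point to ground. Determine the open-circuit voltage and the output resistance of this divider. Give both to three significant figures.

V_th = 10.6 V, R_th = 294 Ω

V_th is the open-circuit tap voltage: 35.3 × 420/(975 + 420) = 10.6 V.
With the supply zeroed, R₁ and R₂ appear in parallel from the tap: R_th = R₁‖R₂ = (975 × 420)/1395 = 294 Ω.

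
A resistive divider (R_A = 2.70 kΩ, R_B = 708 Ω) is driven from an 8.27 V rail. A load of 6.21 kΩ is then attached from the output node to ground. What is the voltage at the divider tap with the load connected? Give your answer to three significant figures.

The load sits in parallel with R_B: R_B‖R_L = (708 × 6210) / (708 + 6210) = 635.5 Ω.
V_out = 8.27 × 635.5 / (2700 + 635.5) = 8.27 × 635.5/3336 = 1.58 V.

V_out ≈ 1.58 V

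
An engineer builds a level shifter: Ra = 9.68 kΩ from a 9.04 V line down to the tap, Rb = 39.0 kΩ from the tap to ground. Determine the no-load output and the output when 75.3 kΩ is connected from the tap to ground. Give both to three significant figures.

Unloaded: 7.24 V; loaded: 6.57 V

Open-circuit: V = 9.04 × 39.0/(9.68 + 39.0) = 7.24 V.
With the load, Rb becomes Rb‖R_L = 25.69 kΩ, so V = 9.04 × 25.69/35.37 = 6.57 V.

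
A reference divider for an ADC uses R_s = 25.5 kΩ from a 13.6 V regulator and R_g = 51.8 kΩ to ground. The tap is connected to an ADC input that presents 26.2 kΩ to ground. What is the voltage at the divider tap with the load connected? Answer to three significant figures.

V_out ≈ 5.52 V

The load sits in parallel with R_g: R_g‖R_L = (51.8 × 26.2) / (51.8 + 26.2) = 17.40 kΩ.
V_out = 13.6 × 17.40 / (25.5 + 17.40) = 13.6 × 17.40/42.90 = 5.52 V.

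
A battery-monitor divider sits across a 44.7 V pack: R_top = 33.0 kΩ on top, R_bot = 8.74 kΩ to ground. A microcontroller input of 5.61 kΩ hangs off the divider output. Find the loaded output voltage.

The load sits in parallel with R_bot: R_bot‖R_L = (8.74 × 5.61) / (8.74 + 5.61) = 3.417 kΩ.
V_out = 44.7 × 3.417 / (33.0 + 3.417) = 44.7 × 3.417/36.42 = 4.19 V.

V_out ≈ 4.19 V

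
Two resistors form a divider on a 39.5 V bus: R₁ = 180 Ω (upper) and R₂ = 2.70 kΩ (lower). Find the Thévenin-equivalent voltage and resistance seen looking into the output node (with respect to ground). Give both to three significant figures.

V_th = 37.0 V, R_th = 169 Ω

V_th is the open-circuit tap voltage: 39.5 × 2700/(180 + 2700) = 37.0 V.
With the supply zeroed, R₁ and R₂ appear in parallel from the tap: R_th = R₁‖R₂ = (180 × 2700)/2880 = 169 Ω.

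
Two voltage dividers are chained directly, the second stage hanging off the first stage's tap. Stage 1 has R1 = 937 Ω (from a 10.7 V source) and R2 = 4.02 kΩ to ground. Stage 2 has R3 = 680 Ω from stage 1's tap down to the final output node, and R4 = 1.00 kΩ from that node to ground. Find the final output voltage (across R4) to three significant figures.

Stage 2 presents R3+R4 = 1680 Ω as a load on stage 1's tap.
Stage 1's lower leg becomes R2‖(R3+R4) = 1185 Ω, so V_mid = 10.7 × 1185/2122 = 5.975 V.
Stage 2 is itself unloaded: V_out = V_mid × R4/(R3+R4) = 5.975 × 1000/1680 = 3.56 V.

V_out ≈ 3.56 V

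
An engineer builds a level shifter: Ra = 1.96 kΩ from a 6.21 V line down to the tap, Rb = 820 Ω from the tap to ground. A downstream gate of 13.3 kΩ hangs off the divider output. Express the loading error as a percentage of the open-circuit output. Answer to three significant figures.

4.17 %

The divider's output (Thévenin) resistance is Ra‖Rb = 578.1 Ω.
Fractional drop under load = R_th/(R_th + R_L) = 578.1 / (578.1 + 13300) = 0.04166.
So the output falls by 4.17 %.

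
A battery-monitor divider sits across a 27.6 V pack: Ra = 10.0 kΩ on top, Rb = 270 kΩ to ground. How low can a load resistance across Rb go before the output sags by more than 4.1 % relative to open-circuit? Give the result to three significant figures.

R_L(min) ≈ 226 kΩ

Output resistance R_th = Ra‖Rb = (10.0 × 270)/280.0 = 9.643 kΩ.
The fractional drop is R_th/(R_th + R_L); requiring this ≤ 0.0410 gives R_L ≥ R_th(1/0.0410 − 1) = 9.643 × 23.39 = 226 kΩ.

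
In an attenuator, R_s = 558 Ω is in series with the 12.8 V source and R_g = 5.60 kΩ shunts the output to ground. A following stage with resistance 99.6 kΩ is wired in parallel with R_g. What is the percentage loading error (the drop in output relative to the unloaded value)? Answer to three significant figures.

The divider's output (Thévenin) resistance is R_s‖R_g = 507.4 Ω.
Fractional drop under load = R_th/(R_th + R_L) = 507.4 / (507.4 + 99600) = 0.005069.
So the output falls by 0.507 %.

0.507 %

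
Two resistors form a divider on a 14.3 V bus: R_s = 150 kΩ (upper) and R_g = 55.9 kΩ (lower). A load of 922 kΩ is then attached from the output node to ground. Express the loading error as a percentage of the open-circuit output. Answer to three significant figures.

The divider's output (Thévenin) resistance is R_s‖R_g = 40.72 kΩ.
Fractional drop under load = R_th/(R_th + R_L) = 40.72 / (40.72 + 922) = 0.04230.
So the output falls by 4.23 %.

4.23 %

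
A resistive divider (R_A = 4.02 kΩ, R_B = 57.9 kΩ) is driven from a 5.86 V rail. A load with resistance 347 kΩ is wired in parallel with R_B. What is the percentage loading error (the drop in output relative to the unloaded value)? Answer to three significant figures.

1.07 %

The divider's output (Thévenin) resistance is R_A‖R_B = 3.759 kΩ.
Fractional drop under load = R_th/(R_th + R_L) = 3.759 / (3.759 + 347) = 0.01072.
So the output falls by 1.07 %.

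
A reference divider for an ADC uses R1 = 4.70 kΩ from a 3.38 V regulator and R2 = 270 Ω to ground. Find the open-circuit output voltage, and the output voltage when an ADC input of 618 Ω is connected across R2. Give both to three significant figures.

Open-circuit: V = 3.38 × 270/(4700 + 270) = 0.184 V.
With the load, R2 becomes R2‖R_L = 187.9 Ω, so V = 3.38 × 187.9/4888 = 0.130 V.

Unloaded: 0.184 V; loaded: 0.130 V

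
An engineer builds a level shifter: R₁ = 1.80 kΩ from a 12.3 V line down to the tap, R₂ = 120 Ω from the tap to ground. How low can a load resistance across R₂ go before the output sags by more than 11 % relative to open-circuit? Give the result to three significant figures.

Output resistance R_th = R₁‖R₂ = (1800 × 120)/1920 = 112.5 Ω.
The fractional drop is R_th/(R_th + R_L); requiring this ≤ 0.110 gives R_L ≥ R_th(1/0.110 − 1) = 112.5 × 8.091 = 910 Ω.

R_L(min) ≈ 910 Ω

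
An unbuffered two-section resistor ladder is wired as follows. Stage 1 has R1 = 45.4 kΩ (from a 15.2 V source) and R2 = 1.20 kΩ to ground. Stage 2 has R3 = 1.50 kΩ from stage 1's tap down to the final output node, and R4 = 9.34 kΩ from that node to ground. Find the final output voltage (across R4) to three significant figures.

Stage 2 presents R3+R4 = 10.84 kΩ as a load on stage 1's tap.
Stage 1's lower leg becomes R2‖(R3+R4) = 1.080 kΩ, so V_mid = 15.2 × 1.080/46.48 = 0.3533 V.
Stage 2 is itself unloaded: V_out = V_mid × R4/(R3+R4) = 0.3533 × 9.34/10.84 = 0.304 V.

V_out ≈ 0.304 V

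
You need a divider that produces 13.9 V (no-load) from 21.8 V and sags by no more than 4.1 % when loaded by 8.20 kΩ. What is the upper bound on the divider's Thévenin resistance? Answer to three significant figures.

Loading drop = R_th/(R_th + R_L) ≤ 0.0410, so R_th ≤ R_L · ε/(1−ε) = 8.20 kΩ × 0.0410/0.9590 = 351 Ω.
(Any R1, R2 with R2/(R1+R2) = 0.638 and R1‖R2 ≤ 351 Ω will meet the spec.)

R_th ≤ 351 Ω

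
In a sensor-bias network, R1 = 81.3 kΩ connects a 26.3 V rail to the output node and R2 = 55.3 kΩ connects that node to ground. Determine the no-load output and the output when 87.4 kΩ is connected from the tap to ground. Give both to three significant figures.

Open-circuit: V = 26.3 × 55.3/(81.3 + 55.3) = 10.6 V.
With the load, R2 becomes R2‖R_L = 33.87 kΩ, so V = 26.3 × 33.87/115.2 = 7.73 V.

Unloaded: 10.6 V; loaded: 7.73 V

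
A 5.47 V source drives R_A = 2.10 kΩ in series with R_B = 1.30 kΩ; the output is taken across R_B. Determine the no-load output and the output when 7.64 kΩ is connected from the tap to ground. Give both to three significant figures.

Open-circuit: V = 5.47 × 1.30/(2.10 + 1.30) = 2.09 V.
With the load, R_B becomes R_B‖R_L = 1.111 kΩ, so V = 5.47 × 1.111/3.211 = 1.89 V.

Unloaded: 2.09 V; loaded: 1.89 V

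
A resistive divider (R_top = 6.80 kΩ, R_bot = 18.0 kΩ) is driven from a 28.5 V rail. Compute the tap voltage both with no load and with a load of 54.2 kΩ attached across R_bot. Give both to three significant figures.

Unloaded: 20.7 V; loaded: 19.0 V

Open-circuit: V = 28.5 × 18.0/(6.80 + 18.0) = 20.7 V.
With the load, R_bot becomes R_bot‖R_L = 13.51 kΩ, so V = 28.5 × 13.51/20.31 = 19.0 V.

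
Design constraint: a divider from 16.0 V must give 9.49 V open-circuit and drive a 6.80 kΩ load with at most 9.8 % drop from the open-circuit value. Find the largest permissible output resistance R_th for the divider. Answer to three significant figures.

R_th ≤ 739 Ω

Loading drop = R_th/(R_th + R_L) ≤ 0.0980, so R_th ≤ R_L · ε/(1−ε) = 6.80 kΩ × 0.0980/0.9020 = 739 Ω.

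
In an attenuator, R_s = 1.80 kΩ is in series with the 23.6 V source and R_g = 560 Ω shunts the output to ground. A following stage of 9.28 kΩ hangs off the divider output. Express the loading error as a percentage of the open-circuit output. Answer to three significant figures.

The divider's output (Thévenin) resistance is R_s‖R_g = 427.1 Ω.
Fractional drop under load = R_th/(R_th + R_L) = 427.1 / (427.1 + 9280) = 0.04400.
So the output falls by 4.40 %.

4.40 %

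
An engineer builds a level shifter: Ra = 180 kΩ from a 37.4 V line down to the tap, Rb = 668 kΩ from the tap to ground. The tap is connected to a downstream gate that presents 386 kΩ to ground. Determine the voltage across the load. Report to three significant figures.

V_out ≈ 21.5 V

The load sits in parallel with Rb: Rb‖R_L = (668 × 386) / (668 + 386) = 244.6 kΩ.
V_out = 37.4 × 244.6 / (180 + 244.6) = 37.4 × 244.6/424.6 = 21.5 V.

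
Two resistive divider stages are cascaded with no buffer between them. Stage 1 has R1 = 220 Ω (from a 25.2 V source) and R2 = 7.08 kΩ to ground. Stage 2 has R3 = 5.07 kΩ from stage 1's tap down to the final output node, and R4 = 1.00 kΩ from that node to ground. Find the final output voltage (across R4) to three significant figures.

V_out ≈ 3.89 V

Stage 2 presents R3+R4 = 6070 Ω as a load on stage 1's tap.
Stage 1's lower leg becomes R2‖(R3+R4) = 3268 Ω, so V_mid = 25.2 × 3268/3488 = 23.61 V.
Stage 2 is itself unloaded: V_out = V_mid × R4/(R3+R4) = 23.61 × 1000/6070 = 3.89 V.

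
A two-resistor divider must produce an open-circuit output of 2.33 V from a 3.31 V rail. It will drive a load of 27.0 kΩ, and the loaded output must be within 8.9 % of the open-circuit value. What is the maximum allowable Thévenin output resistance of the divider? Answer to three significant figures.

Loading drop = R_th/(R_th + R_L) ≤ 0.0890, so R_th ≤ R_L · ε/(1−ε) = 27.0 kΩ × 0.0890/0.9110 = 2.64 kΩ.

R_th ≤ 2.64 kΩ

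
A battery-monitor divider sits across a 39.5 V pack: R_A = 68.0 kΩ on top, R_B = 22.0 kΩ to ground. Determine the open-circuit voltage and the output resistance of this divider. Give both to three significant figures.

V_th is the open-circuit tap voltage: 39.5 × 22.0/(68.0 + 22.0) = 9.66 V.
With the supply zeroed, R_A and R_B appear in parallel from the tap: R_th = R_A‖R_B = (68.0 × 22.0)/90.00 = 16.6 kΩ.

V_th = 9.66 V, R_th = 16.6 kΩ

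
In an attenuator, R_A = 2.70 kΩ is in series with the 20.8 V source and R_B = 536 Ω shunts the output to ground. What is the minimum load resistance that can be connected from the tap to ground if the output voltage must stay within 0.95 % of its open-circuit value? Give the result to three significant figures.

Output resistance R_th = R_A‖R_B = (2700 × 536)/3236 = 447.2 Ω.
The fractional drop is R_th/(R_th + R_L); requiring this ≤ 0.00950 gives R_L ≥ R_th(1/0.00950 − 1) = 447.2 × 104.3 = 46.6 kΩ.

R_L(min) ≈ 46.6 kΩ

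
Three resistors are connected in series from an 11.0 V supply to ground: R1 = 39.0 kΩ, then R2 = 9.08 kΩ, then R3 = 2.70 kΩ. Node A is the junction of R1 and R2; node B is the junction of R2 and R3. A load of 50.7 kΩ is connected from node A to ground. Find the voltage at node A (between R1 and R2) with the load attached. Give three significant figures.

Below node A the series string R2+R3 = 11.78 kΩ sits in parallel with the 50.7 kΩ load: 9.559 kΩ.
V_A = 11.0 × 9.559/(39.0 + 9.559) = 2.17 V.

V ≈ 2.17 V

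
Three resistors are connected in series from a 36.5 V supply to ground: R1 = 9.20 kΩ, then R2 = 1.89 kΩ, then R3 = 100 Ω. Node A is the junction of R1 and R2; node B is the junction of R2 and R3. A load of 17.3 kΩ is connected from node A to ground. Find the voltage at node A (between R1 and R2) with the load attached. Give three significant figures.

Below node A the series string R2+R3 = 1990 Ω sits in parallel with the 17300 Ω load: 1785 Ω.
V_A = 36.5 × 1785/(9200 + 1785) = 5.93 V.

V ≈ 5.93 V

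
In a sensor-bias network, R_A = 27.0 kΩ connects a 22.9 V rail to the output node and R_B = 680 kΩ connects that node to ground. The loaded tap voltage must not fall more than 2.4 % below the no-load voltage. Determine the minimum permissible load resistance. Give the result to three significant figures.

Output resistance R_th = R_A‖R_B = (27.0 × 680)/707.0 = 25.97 kΩ.
The fractional drop is R_th/(R_th + R_L); requiring this ≤ 0.0240 gives R_L ≥ R_th(1/0.0240 − 1) = 25.97 × 40.67 = 1.06 MΩ.

R_L(min) ≈ 1.06 MΩ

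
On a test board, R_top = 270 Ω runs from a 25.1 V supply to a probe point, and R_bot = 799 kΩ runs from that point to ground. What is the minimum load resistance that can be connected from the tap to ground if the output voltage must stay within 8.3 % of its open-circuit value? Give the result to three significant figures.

Output resistance R_th = R_top‖R_bot = (270 × 799000)/799300 = 269.9 Ω.
The fractional drop is R_th/(R_th + R_L); requiring this ≤ 0.0830 gives R_L ≥ R_th(1/0.0830 − 1) = 269.9 × 11.05 = 2.98 kΩ.

R_L(min) ≈ 2.98 kΩ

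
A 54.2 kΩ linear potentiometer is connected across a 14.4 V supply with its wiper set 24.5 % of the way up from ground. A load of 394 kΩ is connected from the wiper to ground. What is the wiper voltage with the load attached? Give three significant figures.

The wiper splits the pot into (1−α)R = 40.92 kΩ above and αR = 13.28 kΩ below.
Lower section ‖ load = 12.85 kΩ.
V_wiper = 14.4 × 12.85/(40.92 + 12.85) = 3.44 V.

V ≈ 3.44 V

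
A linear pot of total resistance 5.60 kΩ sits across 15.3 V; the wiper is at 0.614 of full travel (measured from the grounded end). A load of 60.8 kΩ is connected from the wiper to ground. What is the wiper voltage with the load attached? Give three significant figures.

V ≈ 9.19 V

The wiper splits the pot into (1−α)R = 2.162 kΩ above and αR = 3.438 kΩ below.
Lower section ‖ load = 3.254 kΩ.
V_wiper = 15.3 × 3.254/(2.162 + 3.254) = 9.19 V.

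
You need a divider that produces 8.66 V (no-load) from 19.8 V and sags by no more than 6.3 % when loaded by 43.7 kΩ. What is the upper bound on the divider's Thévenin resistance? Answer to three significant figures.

R_th ≤ 2.94 kΩ

Loading drop = R_th/(R_th + R_L) ≤ 0.0630, so R_th ≤ R_L · ε/(1−ε) = 43.7 kΩ × 0.0630/0.9370 = 2.94 kΩ.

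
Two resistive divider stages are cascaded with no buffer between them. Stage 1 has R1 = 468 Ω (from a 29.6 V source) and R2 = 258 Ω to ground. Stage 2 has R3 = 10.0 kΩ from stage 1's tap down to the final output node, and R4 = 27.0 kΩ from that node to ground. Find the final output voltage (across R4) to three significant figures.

V_out ≈ 7.64 V

Stage 2 presents R3+R4 = 37000 Ω as a load on stage 1's tap.
Stage 1's lower leg becomes R2‖(R3+R4) = 256.2 Ω, so V_mid = 29.6 × 256.2/724.2 = 10.47 V.
Stage 2 is itself unloaded: V_out = V_mid × R4/(R3+R4) = 10.47 × 27000/37000 = 7.64 V.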